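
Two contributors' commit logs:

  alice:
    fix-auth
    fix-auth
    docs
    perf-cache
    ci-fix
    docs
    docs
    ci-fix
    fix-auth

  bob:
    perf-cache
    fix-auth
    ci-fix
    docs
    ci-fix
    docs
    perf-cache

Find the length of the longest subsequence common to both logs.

4

Taking fix-auth at alice[1]=bob[2]; then docs at alice[3]=bob[4]; then ci-fix at alice[5]=bob[5]; then docs at alice[6]=bob[6] gives a common subsequence of length 4. Since dp[9][7] = 4, nothing longer is possible.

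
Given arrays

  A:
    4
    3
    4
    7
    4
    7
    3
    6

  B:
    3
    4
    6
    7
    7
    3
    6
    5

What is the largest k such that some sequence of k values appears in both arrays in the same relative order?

6

Let dp[i][j] be the LCS length of the first i values of A and the first j values of B. dp[i][j] = dp[i-1][j-1]+1 when the i-th and j-th values match, else max(dp[i-1][j], dp[i][j-1]).
    ·  3  4  6  7  7  3  6  5
 ·  0  0  0  0  0  0  0  0  0
 4  0  0  1  1  1  1  1  1  1
 3  0  1  1  1  1  1  2  2  2
 4  0  1  2  2  2  2  2  2  2
 7  0  1  2  2  3  3  3  3  3
 4  0  1  2  2  3  3  3  3  3
 7  0  1  2  2  3  4  4  4  4
 3  0  1  2  2  3  4  5  5  5
 6  0  1  2  3  3  4  5  6  6
dp[8][8] = 6. One LCS (by backtracking along matches): 3, 4, 7, 7, 3, 6.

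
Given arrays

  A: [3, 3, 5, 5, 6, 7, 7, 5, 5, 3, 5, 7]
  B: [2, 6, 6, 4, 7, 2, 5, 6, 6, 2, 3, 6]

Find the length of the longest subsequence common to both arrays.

4

Match 6 [5,3], 7 [6,5], 5 [8,7], 3 [10,11] — 4 values in the same relative order in both. dp[12][12] = 4 confirms this is the maximum.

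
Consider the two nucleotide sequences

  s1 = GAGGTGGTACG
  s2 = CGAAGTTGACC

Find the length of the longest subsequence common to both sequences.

One common subsequence of length 7: G at s1[1]=s2[2], then A at s1[2]=s2[4], then G at s1[3]=s2[5], then T at s1[5]=s2[7], then G at s1[7]=s2[8], then A at s1[9]=s2[9], then C at s1[10]=s2[11], and the DP table's final entry dp[11][11] is also 7, so no common subsequence is longer.

7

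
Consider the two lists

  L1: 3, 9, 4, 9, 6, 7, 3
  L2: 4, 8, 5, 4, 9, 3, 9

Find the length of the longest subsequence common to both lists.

Let dp[i][j] be the LCS length of the first i values of L1 and the first j values of L2. dp[i][j] = dp[i-1][j-1]+1 when the i-th and j-th values match, else max(dp[i-1][j], dp[i][j-1]).
    ·  4  8  5  4  9  3  9
 ·  0  0  0  0  0  0  0  0
 3  0  0  0  0  0  0  1  1
 9  0  0  0  0  0  1  1  2
 4  0  1  1  1  1  1  1  2
 9  0  1  1  1  1  2  2  2
 6  0  1  1  1  1  2  2  2
 7  0  1  1  1  1  2  2  2
 3  0  1  1  1  1  2  3  3
dp[7][7] = 3. One LCS (by backtracking along matches): 4, 9, 3.

3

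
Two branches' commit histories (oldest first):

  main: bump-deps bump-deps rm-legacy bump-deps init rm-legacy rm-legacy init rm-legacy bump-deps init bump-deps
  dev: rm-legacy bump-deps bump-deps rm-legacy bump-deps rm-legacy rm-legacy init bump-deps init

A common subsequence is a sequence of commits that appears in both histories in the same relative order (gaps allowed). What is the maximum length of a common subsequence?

Pick bump-deps at main[1]=dev[2]; then bump-deps at main[2]=dev[3]; then rm-legacy at main[3]=dev[4]; then bump-deps at main[4]=dev[5]; then rm-legacy at main[6]=dev[6]; then rm-legacy at main[7]=dev[7]; then init at main[8]=dev[8]; then bump-deps at main[10]=dev[9]; then init at main[11]=dev[10]; all 9 commits appear in both, in order. dp[12][10] = 9 confirms this is the maximum.

9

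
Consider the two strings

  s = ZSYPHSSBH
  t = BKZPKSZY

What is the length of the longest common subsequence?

3

Taking Z [1,3] → S [2,6] → Y [3,8] gives a common subsequence of length 3. dp[9][8] = 3 confirms this is the maximum.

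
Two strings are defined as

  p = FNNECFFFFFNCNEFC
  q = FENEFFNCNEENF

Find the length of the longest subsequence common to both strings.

One common subsequence of length 10: F [1,1], then N [3,3], then E [4,4], then F [9,5], then F [10,6], then N [11,7], then C [12,8], then N [13,9], then E [14,11], then F [15,13]. Since dp[16][13] = 10, nothing longer is possible.

10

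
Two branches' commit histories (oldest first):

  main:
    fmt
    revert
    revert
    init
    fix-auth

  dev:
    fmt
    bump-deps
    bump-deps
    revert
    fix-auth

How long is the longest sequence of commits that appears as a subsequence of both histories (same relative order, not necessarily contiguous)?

3

Taking fmt (main #1, dev #1) → revert (main #3, dev #4) → fix-auth (main #5, dev #5) gives a common subsequence of length 3, and the DP table's final entry dp[5][5] is also 3, so no common subsequence is longer.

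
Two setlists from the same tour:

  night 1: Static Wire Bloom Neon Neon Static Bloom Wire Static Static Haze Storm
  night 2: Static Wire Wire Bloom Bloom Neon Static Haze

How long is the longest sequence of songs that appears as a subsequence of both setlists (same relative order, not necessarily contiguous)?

6

Match Static [1,1], Wire [2,3], Bloom [3,5], Neon [5,6], Static [10,7], Haze [11,8] — 6 songs in the same relative order in both. dp[12][8] = 6 confirms this is the maximum.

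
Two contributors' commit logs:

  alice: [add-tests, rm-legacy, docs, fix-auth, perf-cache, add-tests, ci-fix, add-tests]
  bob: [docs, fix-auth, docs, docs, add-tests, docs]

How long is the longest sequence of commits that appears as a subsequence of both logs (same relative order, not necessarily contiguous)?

3

One common subsequence of length 3: docs (alice #3, bob #1); then fix-auth (alice #4, bob #2); then add-tests (alice #6, bob #5), and the DP table's final entry dp[8][6] is also 3, so no common subsequence is longer.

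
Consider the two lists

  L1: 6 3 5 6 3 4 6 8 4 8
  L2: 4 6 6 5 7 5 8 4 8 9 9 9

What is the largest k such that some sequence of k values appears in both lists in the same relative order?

5

Let dp[i][j] be the LCS length of the first i values of L1 and the first j values of L2. dp[i][j] = dp[i-1][j-1]+1 when the i-th and j-th values match, else max(dp[i-1][j], dp[i][j-1]).
    ·  4  6  6  5  7  5  8  4  8  9  9  9
 ·  0  0  0  0  0  0  0  0  0  0  0  0  0
 6  0  0  1  1  1  1  1  1  1  1  1  1  1
 3  0  0  1  1  1  1  1  1  1  1  1  1  1
 5  0  0  1  1  2  2  2  2  2  2  2  2  2
 6  0  0  1  2  2  2  2  2  2  2  2  2  2
 3  0  0  1  2  2  2  2  2  2  2  2  2  2
 4  0  1  1  2  2  2  2  2  3  3  3  3  3
 6  0  1  2  2  2  2  2  2  3  3  3  3  3
 8  0  1  2  2  2  2  2  3  3  4  4  4  4
 4  0  1  2  2  2  2  2  3  4  4  4  4  4
 8  0  1  2  2  2  2  2  3  4  5  5  5  5
dp[10][12] = 5. One LCS (by backtracking along matches): 6, 5, 8, 4, 8.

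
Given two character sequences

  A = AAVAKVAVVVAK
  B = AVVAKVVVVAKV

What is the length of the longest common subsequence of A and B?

Match A [1,1], then V [3,3], then A [4,4], then K [5,5], then V [6,6], then V [8,7], then V [9,8], then V [10,9], then A [11,10], then K [12,11] — 10 characters in the same relative order in both. Since dp[12][12] = 10, nothing longer is possible.

10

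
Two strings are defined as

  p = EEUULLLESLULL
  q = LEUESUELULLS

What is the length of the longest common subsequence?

One common subsequence of length 8: E [1,2], then E [2,4], then U [4,6], then E [8,7], then L [10,8], then U [11,9], then L [12,10], then L [13,11]. The LCS DP gives dp[13][12] = 8, so this is optimal.

8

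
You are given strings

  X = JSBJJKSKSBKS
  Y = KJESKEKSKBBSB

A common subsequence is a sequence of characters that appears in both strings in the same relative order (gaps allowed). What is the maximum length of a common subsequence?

7

Taking J at X[1]=Y[2] → S at X[2]=Y[4] → K at X[6]=Y[7] → S at X[7]=Y[8] → K at X[8]=Y[9] → S at X[9]=Y[12] → B at X[10]=Y[13] gives a common subsequence of length 7. dp[12][13] = 7 confirms this is the maximum.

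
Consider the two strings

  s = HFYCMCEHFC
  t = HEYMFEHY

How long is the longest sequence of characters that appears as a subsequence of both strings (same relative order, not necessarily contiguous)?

Match H [1,1], Y [3,3], M [5,4], E [7,6], H [8,7] — 5 characters in the same relative order in both, and the DP table's final entry dp[10][8] is also 5, so no common subsequence is longer.

5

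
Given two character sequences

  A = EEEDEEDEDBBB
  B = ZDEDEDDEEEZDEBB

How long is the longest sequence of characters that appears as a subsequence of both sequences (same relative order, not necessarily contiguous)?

9

Match E at A[1]=B[3], then E at A[2]=B[5], then E at A[3]=B[8], then E at A[5]=B[9], then E at A[6]=B[10], then D at A[7]=B[12], then E at A[8]=B[13], then B at A[11]=B[14], then B at A[12]=B[15] — 9 characters in the same relative order in both, and the DP table's final entry dp[12][15] is also 9, so no common subsequence is longer.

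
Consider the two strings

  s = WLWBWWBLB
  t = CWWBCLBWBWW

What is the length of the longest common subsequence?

Taking W (s #1, t #3); then L (s #2, t #6); then W (s #3, t #8); then B (s #4, t #9); then W (s #5, t #10); then W (s #6, t #11) gives a common subsequence of length 6. dp[9][11] = 6 confirms this is the maximum.

6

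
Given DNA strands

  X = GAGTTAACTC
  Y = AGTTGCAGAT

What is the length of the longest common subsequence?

7

One common subsequence of length 7: A at X[2]=Y[1], then G at X[3]=Y[2], then T at X[4]=Y[3], then T at X[5]=Y[4], then A at X[6]=Y[7], then A at X[7]=Y[9], then T at X[9]=Y[10], and the DP table's final entry dp[10][10] is also 7, so no common subsequence is longer.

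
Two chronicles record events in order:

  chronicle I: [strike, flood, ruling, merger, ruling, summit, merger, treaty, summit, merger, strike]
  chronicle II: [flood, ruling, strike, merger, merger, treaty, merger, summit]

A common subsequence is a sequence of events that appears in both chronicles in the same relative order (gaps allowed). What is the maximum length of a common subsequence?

6

Match flood (chronicle I #2, chronicle II #1) → ruling (chronicle I #3, chronicle II #2) → merger (chronicle I #4, chronicle II #4) → merger (chronicle I #7, chronicle II #5) → treaty (chronicle I #8, chronicle II #6) → summit (chronicle I #9, chronicle II #8) — 6 events in the same relative order in both, and the DP table's final entry dp[11][8] is also 6, so no common subsequence is longer.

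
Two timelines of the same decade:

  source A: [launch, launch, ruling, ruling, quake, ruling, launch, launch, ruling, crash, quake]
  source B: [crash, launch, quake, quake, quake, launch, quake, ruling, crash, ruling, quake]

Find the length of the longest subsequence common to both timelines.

Taking launch (source A #1, source B #2) → launch (source A #2, source B #6) → quake (source A #5, source B #7) → ruling (source A #6, source B #8) → ruling (source A #9, source B #10) → quake (source A #11, source B #11) gives a common subsequence of length 6. The LCS DP gives dp[11][11] = 6, so this is optimal.

6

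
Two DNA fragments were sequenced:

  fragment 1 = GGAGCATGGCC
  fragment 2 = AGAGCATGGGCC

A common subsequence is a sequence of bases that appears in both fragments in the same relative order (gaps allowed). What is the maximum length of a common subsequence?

Let dp[i][j] be the LCS length of the first i bases of fragment 1 and the first j bases of fragment 2. dp[i][j] = dp[i-1][j-1]+1 when the i-th and j-th bases match, else max(dp[i-1][j], dp[i][j-1]).
    ·  A  G  A  G  C  A  T  G  G  G  C  C
 ·  0  0  0  0  0  0  0  0  0  0  0  0  0
 G  0  0  1  1  1  1  1  1  1  1  1  1  1
 G  0  0  1  1  2  2  2  2  2  2  2  2  2
 A  0  1  1  2  2  2  3  3  3  3  3  3  3
 G  0  1  2  2  3  3  3  3  4  4  4  4  4
 C  0  1  2  2  3  4  4  4  4  4  4  5  5
 A  0  1  2  3  3  4  5  5  5  5  5  5  5
 T  0  1  2  3  3  4  5  6  6  6  6  6  6
 G  0  1  2  3  4  4  5  6  7  7  7  7  7
 G  0  1  2  3  4  4  5  6  7  8  8  8  8
 C  0  1  2  3  4  5  5  6  7  8  8  9  9
 C  0  1  2  3  4  5  5  6  7  8  8  9 10
dp[11][12] = 10. One LCS (by backtracking along matches): GAGCATGGCC.

10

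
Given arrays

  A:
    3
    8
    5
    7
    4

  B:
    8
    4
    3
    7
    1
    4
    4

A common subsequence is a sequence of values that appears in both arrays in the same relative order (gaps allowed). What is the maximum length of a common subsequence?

One common subsequence of length 3: 3 (A #1, B #3), 7 (A #4, B #4), 4 (A #5, B #7). Since dp[5][7] = 3, nothing longer is possible.

3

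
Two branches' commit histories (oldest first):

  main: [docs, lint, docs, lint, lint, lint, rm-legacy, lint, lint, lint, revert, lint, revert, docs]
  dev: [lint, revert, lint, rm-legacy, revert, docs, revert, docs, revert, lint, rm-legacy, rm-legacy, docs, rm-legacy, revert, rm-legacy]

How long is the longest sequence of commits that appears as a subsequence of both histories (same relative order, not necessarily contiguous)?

6

Match lint [2,1]; then lint [6,3]; then rm-legacy [7,4]; then revert [11,9]; then lint [12,10]; then revert [13,15] — 6 commits in the same relative order in both. The LCS DP gives dp[14][16] = 6, so this is optimal.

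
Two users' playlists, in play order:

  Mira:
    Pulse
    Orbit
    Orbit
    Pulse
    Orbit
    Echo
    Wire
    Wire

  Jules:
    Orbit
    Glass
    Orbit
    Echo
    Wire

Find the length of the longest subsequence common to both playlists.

Match Orbit (Mira #2, Jules #1); then Orbit (Mira #5, Jules #3); then Echo (Mira #6, Jules #4); then Wire (Mira #8, Jules #5) — 4 songs in the same relative order in both, and the DP table's final entry dp[8][5] is also 4, so no common subsequence is longer.

4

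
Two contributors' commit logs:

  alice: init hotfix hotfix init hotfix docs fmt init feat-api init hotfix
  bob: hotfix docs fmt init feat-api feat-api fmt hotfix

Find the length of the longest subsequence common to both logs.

6

One common subsequence of length 6: hotfix [5,1], then docs [6,2], then fmt [7,3], then init [8,4], then feat-api [9,6], then hotfix [11,8]. The LCS DP gives dp[11][8] = 6, so this is optimal.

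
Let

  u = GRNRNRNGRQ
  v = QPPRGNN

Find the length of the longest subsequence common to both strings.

Match G (u #1, v #5), N (u #5, v #6), N (u #7, v #7) — 3 characters in the same relative order in both, and the DP table's final entry dp[10][7] is also 3, so no common subsequence is longer.

3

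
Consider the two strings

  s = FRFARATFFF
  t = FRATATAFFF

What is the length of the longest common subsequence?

Let dp[i][j] be the LCS length of the first i characters of s and the first j characters of t. dp[i][j] = dp[i-1][j-1]+1 when the i-th and j-th characters match, else max(dp[i-1][j], dp[i][j-1]).
    ·  F  R  A  T  A  T  A  F  F  F
 ·  0  0  0  0  0  0  0  0  0  0  0
 F  0  1  1  1  1  1  1  1  1  1  1
 R  0  1  2  2  2  2  2  2  2  2  2
 F  0  1  2  2  2  2  2  2  3  3  3
 A  0  1  2  3  3  3  3  3  3  3  3
 R  0  1  2  3  3  3  3  3  3  3  3
 A  0  1  2  3  3  4  4  4  4  4  4
 T  0  1  2  3  4  4  5  5  5  5  5
 F  0  1  2  3  4  4  5  5  6  6  6
 F  0  1  2  3  4  4  5  5  6  7  7
 F  0  1  2  3  4  4  5  5  6  7  8
dp[10][10] = 8. One LCS (by backtracking along matches): FRAATFFF.

8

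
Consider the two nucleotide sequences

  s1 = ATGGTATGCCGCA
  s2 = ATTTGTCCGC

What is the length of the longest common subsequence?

9

Pick A [1,1], then T [2,2], then T [5,3], then T [7,4], then G [8,5], then C [9,7], then C [10,8], then G [11,9], then C [12,10]; all 9 bases appear in both, in order, and the DP table's final entry dp[13][10] is also 9, so no common subsequence is longer.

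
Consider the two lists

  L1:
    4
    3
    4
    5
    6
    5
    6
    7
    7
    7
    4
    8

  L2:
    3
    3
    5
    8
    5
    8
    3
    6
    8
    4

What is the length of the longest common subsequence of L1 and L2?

5

Pick 3 [2,2]; then 5 [4,3]; then 5 [6,5]; then 6 [7,8]; then 4 [11,10]; all 5 values appear in both, in order. dp[12][10] = 5 confirms this is the maximum.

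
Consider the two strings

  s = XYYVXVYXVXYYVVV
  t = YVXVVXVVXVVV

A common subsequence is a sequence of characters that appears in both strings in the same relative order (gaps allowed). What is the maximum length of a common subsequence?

10

One common subsequence of length 10: Y at s[3]=t[1], then V at s[4]=t[2], then X at s[5]=t[3], then V at s[6]=t[5], then X at s[8]=t[6], then V at s[9]=t[8], then X at s[10]=t[9], then V at s[13]=t[10], then V at s[14]=t[11], then V at s[15]=t[12], and the DP table's final entry dp[15][12] is also 10, so no common subsequence is longer.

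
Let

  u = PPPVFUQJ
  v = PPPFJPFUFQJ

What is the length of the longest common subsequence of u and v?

Let dp[i][j] be the LCS length of the first i characters of u and the first j characters of v. dp[i][j] = dp[i-1][j-1]+1 when the i-th and j-th characters match, else max(dp[i-1][j], dp[i][j-1]).
    ·  P  P  P  F  J  P  F  U  F  Q  J
 ·  0  0  0  0  0  0  0  0  0  0  0  0
 P  0  1  1  1  1  1  1  1  1  1  1  1
 P  0  1  2  2  2  2  2  2  2  2  2  2
 P  0  1  2  3  3  3  3  3  3  3  3  3
 V  0  1  2  3  3  3  3  3  3  3  3  3
 F  0  1  2  3  4  4  4  4  4  4  4  4
 U  0  1  2  3  4  4  4  4  5  5  5  5
 Q  0  1  2  3  4  4  4  4  5  5  6  6
 J  0  1  2  3  4  5  5  5  5  5  6  7
dp[8][11] = 7. One LCS (by backtracking along matches): PPPFUQJ.

7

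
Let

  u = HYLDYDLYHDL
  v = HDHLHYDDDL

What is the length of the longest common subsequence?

Taking H at u[1]=v[5]; then Y at u[2]=v[6]; then D at u[4]=v[7]; then D at u[6]=v[8]; then D at u[10]=v[9]; then L at u[11]=v[10] gives a common subsequence of length 6, and the DP table's final entry dp[11][10] is also 6, so no common subsequence is longer.

6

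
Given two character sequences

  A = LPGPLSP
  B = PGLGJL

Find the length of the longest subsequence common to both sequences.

3

Match L (A #1, B #3) → G (A #3, B #4) → L (A #5, B #6) — 3 characters in the same relative order in both. The LCS DP gives dp[7][6] = 3, so this is optimal.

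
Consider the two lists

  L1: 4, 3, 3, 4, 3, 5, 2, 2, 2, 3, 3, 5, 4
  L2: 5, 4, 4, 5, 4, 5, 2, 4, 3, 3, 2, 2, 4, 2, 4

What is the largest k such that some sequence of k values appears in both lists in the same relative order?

7

Pick 4 (L1 #1, L2 #8) → 3 (L1 #3, L2 #9) → 3 (L1 #5, L2 #10) → 2 (L1 #7, L2 #11) → 2 (L1 #8, L2 #12) → 2 (L1 #9, L2 #14) → 4 (L1 #13, L2 #15); all 7 values appear in both, in order. Since dp[13][15] = 7, nothing longer is possible.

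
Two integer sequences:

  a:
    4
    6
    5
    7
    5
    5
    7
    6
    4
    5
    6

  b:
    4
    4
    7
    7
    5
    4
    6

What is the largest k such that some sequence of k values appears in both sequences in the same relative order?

5

Taking 4 at a[1]=b[2] → 7 at a[4]=b[4] → 5 at a[6]=b[5] → 4 at a[9]=b[6] → 6 at a[11]=b[7] gives a common subsequence of length 5, and the DP table's final entry dp[11][7] is also 5, so no common subsequence is longer.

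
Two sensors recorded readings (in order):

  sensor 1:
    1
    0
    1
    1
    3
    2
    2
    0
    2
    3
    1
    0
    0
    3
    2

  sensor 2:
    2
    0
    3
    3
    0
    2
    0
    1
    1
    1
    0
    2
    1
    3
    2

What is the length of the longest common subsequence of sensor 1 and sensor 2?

8

Taking 1 [1,8]; then 1 [3,9]; then 1 [4,10]; then 0 [8,11]; then 2 [9,12]; then 1 [11,13]; then 3 [14,14]; then 2 [15,15] gives a common subsequence of length 8. The LCS DP gives dp[15][15] = 8, so this is optimal.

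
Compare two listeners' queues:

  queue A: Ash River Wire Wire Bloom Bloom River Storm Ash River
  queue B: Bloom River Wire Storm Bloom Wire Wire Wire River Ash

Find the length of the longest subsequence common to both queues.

5

Pick River (queue A #2, queue B #2); then Wire (queue A #3, queue B #7); then Wire (queue A #4, queue B #8); then River (queue A #7, queue B #9); then Ash (queue A #9, queue B #10); all 5 songs appear in both, in order. Since dp[10][10] = 5, nothing longer is possible.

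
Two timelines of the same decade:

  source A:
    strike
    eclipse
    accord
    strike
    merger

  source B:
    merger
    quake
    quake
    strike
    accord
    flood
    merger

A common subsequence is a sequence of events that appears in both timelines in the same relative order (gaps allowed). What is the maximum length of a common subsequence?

3

Match strike [1,4], accord [3,5], merger [5,7] — 3 events in the same relative order in both. dp[5][7] = 3 confirms this is the maximum.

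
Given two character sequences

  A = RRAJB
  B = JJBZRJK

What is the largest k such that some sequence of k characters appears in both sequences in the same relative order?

Match R (A #2, B #5), then J (A #4, B #6) — 2 characters in the same relative order in both. The LCS DP gives dp[5][7] = 2, so this is optimal.

2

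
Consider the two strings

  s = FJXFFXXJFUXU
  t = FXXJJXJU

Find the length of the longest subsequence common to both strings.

6

Match F (s #1, t #1), X (s #3, t #2), X (s #6, t #3), X (s #7, t #6), J (s #8, t #7), U (s #12, t #8) — 6 characters in the same relative order in both. Since dp[12][8] = 6, nothing longer is possible.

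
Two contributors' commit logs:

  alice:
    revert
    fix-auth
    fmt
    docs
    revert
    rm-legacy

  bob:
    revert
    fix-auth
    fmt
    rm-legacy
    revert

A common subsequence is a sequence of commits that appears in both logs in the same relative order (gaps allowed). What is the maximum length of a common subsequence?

Taking revert (alice #1, bob #1); then fix-auth (alice #2, bob #2); then fmt (alice #3, bob #3); then revert (alice #5, bob #5) gives a common subsequence of length 4. The LCS DP gives dp[6][5] = 4, so this is optimal.

4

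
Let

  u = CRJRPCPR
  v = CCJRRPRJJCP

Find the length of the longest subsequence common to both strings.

Let dp[i][j] be the LCS length of the first i characters of u and the first j characters of v. dp[i][j] = dp[i-1][j-1]+1 when the i-th and j-th characters match, else max(dp[i-1][j], dp[i][j-1]).
    ·  C  C  J  R  R  P  R  J  J  C  P
 ·  0  0  0  0  0  0  0  0  0  0  0  0
 C  0  1  1  1  1  1  1  1  1  1  1  1
 R  0  1  1  1  2  2  2  2  2  2  2  2
 J  0  1  1  2  2  2  2  2  3  3  3  3
 R  0  1  1  2  3  3  3  3  3  3  3  3
 P  0  1  1  2  3  3  4  4  4  4  4  4
 C  0  1  2  2  3  3  4  4  4  4  5  5
 P  0  1  2  2  3  3  4  4  4  4  5  6
 R  0  1  2  2  3  4  4  5  5  5  5  6
dp[8][11] = 6. One LCS (by backtracking along matches): CRRPCP.

6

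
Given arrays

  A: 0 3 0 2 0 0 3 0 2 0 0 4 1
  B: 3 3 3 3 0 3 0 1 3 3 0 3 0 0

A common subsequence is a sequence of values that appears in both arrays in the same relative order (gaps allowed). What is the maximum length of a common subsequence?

7

Pick 0 [1,5]; then 3 [2,6]; then 0 [3,7]; then 0 [6,11]; then 3 [7,12]; then 0 [10,13]; then 0 [11,14]; all 7 values appear in both, in order. Since dp[13][14] = 7, nothing longer is possible.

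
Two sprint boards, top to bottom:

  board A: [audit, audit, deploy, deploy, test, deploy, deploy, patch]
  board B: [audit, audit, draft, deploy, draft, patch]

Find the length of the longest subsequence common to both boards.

4

Match audit [1,1], audit [2,2], deploy [3,4], patch [8,6] — 4 tasks in the same relative order in both, and the DP table's final entry dp[8][6] is also 4, so no common subsequence is longer.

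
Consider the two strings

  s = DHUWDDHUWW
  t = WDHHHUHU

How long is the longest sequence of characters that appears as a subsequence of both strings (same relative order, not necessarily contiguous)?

Pick D [1,2], H [2,5], U [3,6], H [7,7], U [8,8]; all 5 characters appear in both, in order. Since dp[10][8] = 5, nothing longer is possible.

5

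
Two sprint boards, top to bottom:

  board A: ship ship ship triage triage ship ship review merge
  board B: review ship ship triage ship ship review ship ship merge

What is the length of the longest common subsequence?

7

Taking ship at board A[2]=board B[2], ship at board A[3]=board B[3], triage at board A[5]=board B[4], ship at board A[6]=board B[5], ship at board A[7]=board B[6], review at board A[8]=board B[7], merge at board A[9]=board B[10] gives a common subsequence of length 7. Since dp[9][10] = 7, nothing longer is possible.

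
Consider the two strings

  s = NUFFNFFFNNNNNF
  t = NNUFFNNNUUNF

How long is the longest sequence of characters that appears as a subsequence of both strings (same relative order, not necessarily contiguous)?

Pick N [1,2]; then U [2,3]; then F [3,4]; then F [4,5]; then N [5,6]; then N [9,7]; then N [10,8]; then N [13,11]; then F [14,12]; all 9 characters appear in both, in order. The LCS DP gives dp[14][12] = 9, so this is optimal.

9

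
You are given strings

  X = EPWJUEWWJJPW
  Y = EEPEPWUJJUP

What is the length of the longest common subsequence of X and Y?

Let dp[i][j] be the LCS length of the first i characters of X and the first j characters of Y. dp[i][j] = dp[i-1][j-1]+1 when the i-th and j-th characters match, else max(dp[i-1][j], dp[i][j-1]).
    ·  E  E  P  E  P  W  U  J  J  U  P
 ·  0  0  0  0  0  0  0  0  0  0  0  0
 E  0  1  1  1  1  1  1  1  1  1  1  1
 P  0  1  1  2  2  2  2  2  2  2  2  2
 W  0  1  1  2  2  2  3  3  3  3  3  3
 J  0  1  1  2  2  2  3  3  4  4  4  4
 U  0  1  1  2  2  2  3  4  4  4  5  5
 E  0  1  2  2  3  3  3  4  4  4  5  5
 W  0  1  2  2  3  3  4  4  4  4  5  5
 W  0  1  2  2  3  3  4  4  4  4  5  5
 J  0  1  2  2  3  3  4  4  5  5  5  5
 J  0  1  2  2  3  3  4  4  5  6  6  6
 P  0  1  2  3  3  4  4  4  5  6  6  7
 W  0  1  2  3  3  4  5  5  5  6  6  7
dp[12][11] = 7. One LCS (by backtracking along matches): EPWUJJP.

7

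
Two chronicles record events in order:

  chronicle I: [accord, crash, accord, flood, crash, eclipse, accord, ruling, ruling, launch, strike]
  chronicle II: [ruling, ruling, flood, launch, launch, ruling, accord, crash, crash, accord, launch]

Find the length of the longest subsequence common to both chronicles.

5

One common subsequence of length 5: accord [1,7], then crash [2,8], then crash [5,9], then accord [7,10], then launch [10,11]. dp[11][11] = 5 confirms this is the maximum.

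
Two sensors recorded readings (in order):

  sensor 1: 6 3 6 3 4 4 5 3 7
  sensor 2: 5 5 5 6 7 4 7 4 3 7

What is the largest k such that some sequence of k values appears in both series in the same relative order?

5

Let dp[i][j] be the LCS length of the first i values of sensor 1 and the first j values of sensor 2. dp[i][j] = dp[i-1][j-1]+1 when the i-th and j-th values match, else max(dp[i-1][j], dp[i][j-1]).
    ·  5  5  5  6  7  4  7  4  3  7
 ·  0  0  0  0  0  0  0  0  0  0  0
 6  0  0  0  0  1  1  1  1  1  1  1
 3  0  0  0  0  1  1  1  1  1  2  2
 6  0  0  0  0  1  1  1  1  1  2  2
 3  0  0  0  0  1  1  1  1  1  2  2
 4  0  0  0  0  1  1  2  2  2  2  2
 4  0  0  0  0  1  1  2  2  3  3  3
 5  0  1  1  1  1  1  2  2  3  3  3
 3  0  1  1  1  1  1  2  2  3  4  4
 7  0  1  1  1  1  2  2  3  3  4  5
dp[9][10] = 5. One LCS (by backtracking along matches): 6, 4, 4, 3, 7.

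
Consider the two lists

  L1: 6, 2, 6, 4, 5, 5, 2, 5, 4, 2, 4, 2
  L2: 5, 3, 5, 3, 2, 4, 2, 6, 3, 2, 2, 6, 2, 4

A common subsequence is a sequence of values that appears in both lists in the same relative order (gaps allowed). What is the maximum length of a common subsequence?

Pick 5 [5,1], 5 [6,3], 2 [7,5], 4 [9,6], 2 [10,13], 4 [11,14]; all 6 values appear in both, in order. dp[12][14] = 6 confirms this is the maximum.

6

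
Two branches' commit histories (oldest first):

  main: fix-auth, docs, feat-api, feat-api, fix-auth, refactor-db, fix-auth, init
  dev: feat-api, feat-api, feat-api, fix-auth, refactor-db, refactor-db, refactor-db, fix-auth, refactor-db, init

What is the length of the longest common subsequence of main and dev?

6

One common subsequence of length 6: feat-api [3,2] → feat-api [4,3] → fix-auth [5,4] → refactor-db [6,7] → fix-auth [7,8] → init [8,10], and the DP table's final entry dp[8][10] is also 6, so no common subsequence is longer.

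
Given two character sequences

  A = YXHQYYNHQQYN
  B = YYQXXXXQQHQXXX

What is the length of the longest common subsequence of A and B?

5

One common subsequence of length 5: Y at A[1]=B[2], X at A[2]=B[7], Q at A[4]=B[9], H at A[8]=B[10], Q at A[9]=B[11], and the DP table's final entry dp[12][14] is also 5, so no common subsequence is longer.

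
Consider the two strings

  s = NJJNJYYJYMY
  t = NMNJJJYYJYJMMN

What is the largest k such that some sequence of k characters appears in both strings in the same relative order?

Taking N at s[1]=t[3], then J at s[2]=t[4], then J at s[3]=t[5], then J at s[5]=t[6], then Y at s[6]=t[7], then Y at s[7]=t[8], then J at s[8]=t[9], then Y at s[9]=t[10], then M at s[10]=t[13] gives a common subsequence of length 9, and the DP table's final entry dp[11][14] is also 9, so no common subsequence is longer.

9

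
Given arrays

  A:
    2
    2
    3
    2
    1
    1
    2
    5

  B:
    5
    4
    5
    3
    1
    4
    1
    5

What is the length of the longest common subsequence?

Match 3 [3,4], then 1 [5,5], then 1 [6,7], then 5 [8,8] — 4 values in the same relative order in both. dp[8][8] = 4 confirms this is the maximum.

4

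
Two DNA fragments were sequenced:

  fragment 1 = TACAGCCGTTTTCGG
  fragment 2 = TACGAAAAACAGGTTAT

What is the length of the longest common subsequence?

9

Match T [1,1] → A [2,9] → C [3,10] → A [4,11] → G [5,12] → G [8,13] → T [9,14] → T [10,15] → T [12,17] — 9 bases in the same relative order in both. The LCS DP gives dp[15][17] = 9, so this is optimal.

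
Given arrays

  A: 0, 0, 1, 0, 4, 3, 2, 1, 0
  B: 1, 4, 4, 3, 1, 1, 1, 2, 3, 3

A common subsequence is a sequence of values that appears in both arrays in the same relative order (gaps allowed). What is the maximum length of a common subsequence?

Match 1 [3,1], then 4 [5,3], then 3 [6,4], then 2 [7,8] — 4 values in the same relative order in both. Since dp[9][10] = 4, nothing longer is possible.

4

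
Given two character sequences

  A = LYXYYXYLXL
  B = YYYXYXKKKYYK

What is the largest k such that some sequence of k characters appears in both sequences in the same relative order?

6

Pick Y at A[2]=B[1], Y at A[4]=B[2], Y at A[5]=B[3], X at A[6]=B[4], Y at A[7]=B[5], X at A[9]=B[6]; all 6 characters appear in both, in order. dp[10][12] = 6 confirms this is the maximum.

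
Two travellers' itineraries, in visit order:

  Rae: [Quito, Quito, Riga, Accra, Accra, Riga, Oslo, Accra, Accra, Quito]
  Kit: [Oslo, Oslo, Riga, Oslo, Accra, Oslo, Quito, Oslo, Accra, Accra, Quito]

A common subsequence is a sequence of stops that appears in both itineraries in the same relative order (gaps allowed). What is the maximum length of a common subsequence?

6

Taking Riga at Rae[3]=Kit[3] → Accra at Rae[4]=Kit[5] → Oslo at Rae[7]=Kit[8] → Accra at Rae[8]=Kit[9] → Accra at Rae[9]=Kit[10] → Quito at Rae[10]=Kit[11] gives a common subsequence of length 6, and the DP table's final entry dp[10][11] is also 6, so no common subsequence is longer.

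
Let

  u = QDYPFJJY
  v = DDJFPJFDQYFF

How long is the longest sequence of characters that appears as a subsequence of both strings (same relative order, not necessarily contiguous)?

4

Let dp[i][j] be the LCS length of the first i characters of u and the first j characters of v. dp[i][j] = dp[i-1][j-1]+1 when the i-th and j-th characters match, else max(dp[i-1][j], dp[i][j-1]).
    ·  D  D  J  F  P  J  F  D  Q  Y  F  F
 ·  0  0  0  0  0  0  0  0  0  0  0  0  0
 Q  0  0  0  0  0  0  0  0  0  1  1  1  1
 D  0  1  1  1  1  1  1  1  1  1  1  1  1
 Y  0  1  1  1  1  1  1  1  1  1  2  2  2
 P  0  1  1  1  1  2  2  2  2  2  2  2  2
 F  0  1  1  1  2  2  2  3  3  3  3  3  3
 J  0  1  1  2  2  2  3  3  3  3  3  3  3
 J  0  1  1  2  2  2  3  3  3  3  3  3  3
 Y  0  1  1  2  2  2  3  3  3  3  4  4  4
dp[8][12] = 4. One LCS (by backtracking along matches): DPFY.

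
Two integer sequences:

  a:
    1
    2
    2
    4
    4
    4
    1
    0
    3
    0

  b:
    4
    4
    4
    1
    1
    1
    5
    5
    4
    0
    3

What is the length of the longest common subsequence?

Let dp[i][j] be the LCS length of the first i values of a and the first j values of b. dp[i][j] = dp[i-1][j-1]+1 when the i-th and j-th values match, else max(dp[i-1][j], dp[i][j-1]).
    ·  4  4  4  1  1  1  5  5  4  0  3
 ·  0  0  0  0  0  0  0  0  0  0  0  0
 1  0  0  0  0  1  1  1  1  1  1  1  1
 2  0  0  0  0  1  1  1  1  1  1  1  1
 2  0  0  0  0  1  1  1  1  1  1  1  1
 4  0  1  1  1  1  1  1  1  1  2  2  2
 4  0  1  2  2  2  2  2  2  2  2  2  2
 4  0  1  2  3  3  3  3  3  3  3  3  3
 1  0  1  2  3  4  4  4  4  4  4  4  4
 0  0  1  2  3  4  4  4  4  4  4  5  5
 3  0  1  2  3  4  4  4  4  4  4  5  6
 0  0  1  2  3  4  4  4  4  4  4  5  6
dp[10][11] = 6. One LCS (by backtracking along matches): 4, 4, 4, 1, 0, 3.

6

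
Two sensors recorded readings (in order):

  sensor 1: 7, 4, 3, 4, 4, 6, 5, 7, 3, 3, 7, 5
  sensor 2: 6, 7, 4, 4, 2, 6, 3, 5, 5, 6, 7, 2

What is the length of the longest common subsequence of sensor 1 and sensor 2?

6

Taking 7 [1,2], then 4 [2,3], then 4 [4,4], then 6 [6,6], then 5 [7,9], then 7 [8,11] gives a common subsequence of length 6. The LCS DP gives dp[12][12] = 6, so this is optimal.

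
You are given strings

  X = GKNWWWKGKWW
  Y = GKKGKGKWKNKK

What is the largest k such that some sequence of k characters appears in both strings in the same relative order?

6

Let dp[i][j] be the LCS length of the first i characters of X and the first j characters of Y. dp[i][j] = dp[i-1][j-1]+1 when the i-th and j-th characters match, else max(dp[i-1][j], dp[i][j-1]).
    ·  G  K  K  G  K  G  K  W  K  N  K  K
 ·  0  0  0  0  0  0  0  0  0  0  0  0  0
 G  0  1  1  1  1  1  1  1  1  1  1  1  1
 K  0  1  2  2  2  2  2  2  2  2  2  2  2
 N  0  1  2  2  2  2  2  2  2  2  3  3  3
 W  0  1  2  2  2  2  2  2  3  3  3  3  3
 W  0  1  2  2  2  2  2  2  3  3  3  3  3
 W  0  1  2  2  2  2  2  2  3  3  3  3  3
 K  0  1  2  3  3  3  3  3  3  4  4  4  4
 G  0  1  2  3  4  4  4  4  4  4  4  4  4
 K  0  1  2  3  4  5  5  5  5  5  5  5  5
 W  0  1  2  3  4  5  5  5  6  6  6  6  6
 W  0  1  2  3  4  5  5  5  6  6  6  6  6
dp[11][12] = 6. One LCS (by backtracking along matches): GKKGKW.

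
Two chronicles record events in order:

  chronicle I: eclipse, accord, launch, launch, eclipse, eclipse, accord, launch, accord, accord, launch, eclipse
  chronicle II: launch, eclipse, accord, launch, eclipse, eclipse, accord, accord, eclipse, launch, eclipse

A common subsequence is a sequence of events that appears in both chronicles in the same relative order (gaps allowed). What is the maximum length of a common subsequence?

9

Match eclipse at chronicle I[1]=chronicle II[2], then accord at chronicle I[2]=chronicle II[3], then launch at chronicle I[4]=chronicle II[4], then eclipse at chronicle I[5]=chronicle II[5], then eclipse at chronicle I[6]=chronicle II[6], then accord at chronicle I[7]=chronicle II[7], then accord at chronicle I[9]=chronicle II[8], then launch at chronicle I[11]=chronicle II[10], then eclipse at chronicle I[12]=chronicle II[11] — 9 events in the same relative order in both. The LCS DP gives dp[12][11] = 9, so this is optimal.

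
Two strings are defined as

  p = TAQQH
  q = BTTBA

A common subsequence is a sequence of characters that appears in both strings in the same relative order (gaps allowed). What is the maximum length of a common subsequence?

2

Match T (p #1, q #3), A (p #2, q #5) — 2 characters in the same relative order in both. Since dp[5][5] = 2, nothing longer is possible.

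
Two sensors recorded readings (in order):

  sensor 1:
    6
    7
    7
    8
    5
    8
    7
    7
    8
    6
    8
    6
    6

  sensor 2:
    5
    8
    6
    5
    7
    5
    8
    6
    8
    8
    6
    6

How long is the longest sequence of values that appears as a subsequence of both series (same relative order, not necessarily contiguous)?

Taking 6 (sensor 1 #1, sensor 2 #3), then 7 (sensor 1 #3, sensor 2 #5), then 5 (sensor 1 #5, sensor 2 #6), then 8 (sensor 1 #6, sensor 2 #7), then 8 (sensor 1 #9, sensor 2 #9), then 8 (sensor 1 #11, sensor 2 #10), then 6 (sensor 1 #12, sensor 2 #11), then 6 (sensor 1 #13, sensor 2 #12) gives a common subsequence of length 8. Since dp[13][12] = 8, nothing longer is possible.

8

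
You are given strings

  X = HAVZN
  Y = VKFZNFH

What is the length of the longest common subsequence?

3

Taking V (X #3, Y #1); then Z (X #4, Y #4); then N (X #5, Y #5) gives a common subsequence of length 3. dp[5][7] = 3 confirms this is the maximum.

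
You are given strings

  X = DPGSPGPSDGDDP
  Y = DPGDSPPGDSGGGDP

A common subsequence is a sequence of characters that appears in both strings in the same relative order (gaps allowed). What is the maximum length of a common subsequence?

10

Pick D (X #1, Y #1); then P (X #2, Y #2); then G (X #3, Y #3); then S (X #4, Y #5); then P (X #5, Y #7); then G (X #6, Y #8); then S (X #8, Y #10); then G (X #10, Y #13); then D (X #12, Y #14); then P (X #13, Y #15); all 10 characters appear in both, in order. dp[13][15] = 10 confirms this is the maximum.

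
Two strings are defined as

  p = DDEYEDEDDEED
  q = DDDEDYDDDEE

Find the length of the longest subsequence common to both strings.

Taking D at p[1]=q[2]; then D at p[2]=q[3]; then E at p[3]=q[4]; then Y at p[4]=q[6]; then D at p[6]=q[7]; then D at p[8]=q[8]; then D at p[9]=q[9]; then E at p[10]=q[10]; then E at p[11]=q[11] gives a common subsequence of length 9. The LCS DP gives dp[12][11] = 9, so this is optimal.

9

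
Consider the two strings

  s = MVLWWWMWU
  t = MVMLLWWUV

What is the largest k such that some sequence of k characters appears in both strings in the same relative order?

6

Let dp[i][j] be the LCS length of the first i characters of s and the first j characters of t. dp[i][j] = dp[i-1][j-1]+1 when the i-th and j-th characters match, else max(dp[i-1][j], dp[i][j-1]).
    ·  M  V  M  L  L  W  W  U  V
 ·  0  0  0  0  0  0  0  0  0  0
 M  0  1  1  1  1  1  1  1  1  1
 V  0  1  2  2  2  2  2  2  2  2
 L  0  1  2  2  3  3  3  3  3  3
 W  0  1  2  2  3  3  4  4  4  4
 W  0  1  2  2  3  3  4  5  5  5
 W  0  1  2  2  3  3  4  5  5  5
 M  0  1  2  3  3  3  4  5  5  5
 W  0  1  2  3  3  3  4  5  5  5
 U  0  1  2  3  3  3  4  5  6  6
dp[9][9] = 6. One LCS (by backtracking along matches): MVLWWU.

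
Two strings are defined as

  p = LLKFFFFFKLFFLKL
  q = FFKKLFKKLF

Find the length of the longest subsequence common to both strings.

7

Let dp[i][j] be the LCS length of the first i characters of p and the first j characters of q. dp[i][j] = dp[i-1][j-1]+1 when the i-th and j-th characters match, else max(dp[i-1][j], dp[i][j-1]).
    ·  F  F  K  K  L  F  K  K  L  F
 ·  0  0  0  0  0  0  0  0  0  0  0
 L  0  0  0  0  0  1  1  1  1  1  1
 L  0  0  0  0  0  1  1  1  1  2  2
 K  0  0  0  1  1  1  1  2  2  2  2
 F  0  1  1  1  1  1  2  2  2  2  3
 F  0  1  2  2  2  2  2  2  2  2  3
 F  0  1  2  2  2  2  3  3  3  3  3
 F  0  1  2  2  2  2  3  3  3  3  4
 F  0  1  2  2  2  2  3  3  3  3  4
 K  0  1  2  3  3  3  3  4  4  4  4
 L  0  1  2  3  3  4  4  4  4  5  5
 F  0  1  2  3  3  4  5  5  5  5  6
 F  0  1  2  3  3  4  5  5  5  5  6
 L  0  1  2  3  3  4  5  5  5  6  6
 K  0  1  2  3  4  4  5  6  6  6  6
 L  0  1  2  3  4  5  5  6  6  7  7
dp[15][10] = 7. One LCS (by backtracking along matches): FFKLFKL.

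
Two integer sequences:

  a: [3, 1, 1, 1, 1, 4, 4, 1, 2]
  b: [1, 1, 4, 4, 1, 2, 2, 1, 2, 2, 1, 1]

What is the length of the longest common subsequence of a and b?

Match 1 (a #4, b #1) → 1 (a #5, b #2) → 4 (a #6, b #3) → 4 (a #7, b #4) → 1 (a #8, b #8) → 2 (a #9, b #10) — 6 values in the same relative order in both, and the DP table's final entry dp[9][12] is also 6, so no common subsequence is longer.

6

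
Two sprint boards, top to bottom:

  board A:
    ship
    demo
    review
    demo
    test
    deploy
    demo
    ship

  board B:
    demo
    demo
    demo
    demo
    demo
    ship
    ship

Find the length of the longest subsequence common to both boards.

4

Taking demo at board A[2]=board B[3], then demo at board A[4]=board B[4], then demo at board A[7]=board B[5], then ship at board A[8]=board B[7] gives a common subsequence of length 4. dp[8][7] = 4 confirms this is the maximum.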